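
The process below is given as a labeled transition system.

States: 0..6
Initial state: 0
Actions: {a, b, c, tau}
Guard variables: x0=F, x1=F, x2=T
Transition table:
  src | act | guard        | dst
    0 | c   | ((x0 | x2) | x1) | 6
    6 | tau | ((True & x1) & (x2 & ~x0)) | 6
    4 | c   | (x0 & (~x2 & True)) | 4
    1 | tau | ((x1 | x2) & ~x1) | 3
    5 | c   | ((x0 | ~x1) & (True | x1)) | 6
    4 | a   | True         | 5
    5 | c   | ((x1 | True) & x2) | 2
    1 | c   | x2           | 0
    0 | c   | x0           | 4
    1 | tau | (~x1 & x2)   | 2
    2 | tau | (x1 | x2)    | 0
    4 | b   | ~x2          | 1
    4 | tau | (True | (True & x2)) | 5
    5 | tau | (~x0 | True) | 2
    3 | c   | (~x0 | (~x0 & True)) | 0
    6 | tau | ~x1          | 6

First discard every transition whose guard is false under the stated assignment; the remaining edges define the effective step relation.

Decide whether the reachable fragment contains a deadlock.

Answer: DEADLOCK-FREE

Analysis:
Reachable = {0,6}
  0: c→6  [deg 1]
  6: tau→6  [deg 1]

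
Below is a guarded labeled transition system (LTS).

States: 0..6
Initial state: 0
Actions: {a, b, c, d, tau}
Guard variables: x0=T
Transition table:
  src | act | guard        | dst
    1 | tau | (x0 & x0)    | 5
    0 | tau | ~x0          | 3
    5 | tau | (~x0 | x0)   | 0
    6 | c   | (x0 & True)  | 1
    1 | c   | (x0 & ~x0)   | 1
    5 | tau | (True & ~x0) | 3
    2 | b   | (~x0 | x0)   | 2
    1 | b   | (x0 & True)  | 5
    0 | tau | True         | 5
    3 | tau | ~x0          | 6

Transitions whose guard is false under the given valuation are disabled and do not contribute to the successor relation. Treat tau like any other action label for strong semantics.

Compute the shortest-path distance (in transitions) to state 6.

Breadth-first toward 6:
  L0 = {0}
  L1 = {5}
6 never appears.

Answer: UNREACHABLE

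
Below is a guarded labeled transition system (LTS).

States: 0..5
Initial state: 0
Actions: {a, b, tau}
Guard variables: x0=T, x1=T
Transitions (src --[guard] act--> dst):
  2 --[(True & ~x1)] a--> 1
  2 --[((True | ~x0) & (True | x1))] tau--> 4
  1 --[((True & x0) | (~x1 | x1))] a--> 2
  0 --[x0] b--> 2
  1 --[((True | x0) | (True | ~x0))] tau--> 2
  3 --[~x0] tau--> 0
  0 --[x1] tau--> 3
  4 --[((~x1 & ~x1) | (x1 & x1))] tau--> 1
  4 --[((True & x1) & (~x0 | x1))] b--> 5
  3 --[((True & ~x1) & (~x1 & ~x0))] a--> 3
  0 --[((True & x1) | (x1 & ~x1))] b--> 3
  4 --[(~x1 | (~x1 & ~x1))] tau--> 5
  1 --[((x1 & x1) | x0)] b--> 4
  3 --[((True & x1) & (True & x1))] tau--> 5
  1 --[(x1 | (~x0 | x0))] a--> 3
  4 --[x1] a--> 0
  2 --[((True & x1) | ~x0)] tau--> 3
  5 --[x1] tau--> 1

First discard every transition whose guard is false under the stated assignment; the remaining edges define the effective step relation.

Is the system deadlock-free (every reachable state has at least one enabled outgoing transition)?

Answer: DEADLOCK-FREE

Working:
R = {0,1,2,3,4,5}
  0: b→2  b→3  tau→3  [3 out]
  1: a→2  a→3  b→4  tau→2  [4 out]
  2: tau→3  tau→4  [2 out]
  3: tau→5  [1 out]
  4: a→0  b→5  tau→1  [3 out]
  5: tau→1  [1 out]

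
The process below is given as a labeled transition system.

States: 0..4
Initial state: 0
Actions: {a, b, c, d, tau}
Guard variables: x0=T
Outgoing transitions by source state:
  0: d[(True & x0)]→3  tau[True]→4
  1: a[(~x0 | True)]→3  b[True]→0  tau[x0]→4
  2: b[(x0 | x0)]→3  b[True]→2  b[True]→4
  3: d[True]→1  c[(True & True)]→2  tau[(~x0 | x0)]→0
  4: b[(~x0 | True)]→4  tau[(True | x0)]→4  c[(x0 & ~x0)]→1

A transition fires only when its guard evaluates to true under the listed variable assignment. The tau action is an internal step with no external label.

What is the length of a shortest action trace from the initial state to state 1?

Answer: 2

Analysis:
BFS to 1:
  depth 0: {0}
  depth 1: {3,4}
  depth 2: {1,2}
depth(1)=2, e.g. d·d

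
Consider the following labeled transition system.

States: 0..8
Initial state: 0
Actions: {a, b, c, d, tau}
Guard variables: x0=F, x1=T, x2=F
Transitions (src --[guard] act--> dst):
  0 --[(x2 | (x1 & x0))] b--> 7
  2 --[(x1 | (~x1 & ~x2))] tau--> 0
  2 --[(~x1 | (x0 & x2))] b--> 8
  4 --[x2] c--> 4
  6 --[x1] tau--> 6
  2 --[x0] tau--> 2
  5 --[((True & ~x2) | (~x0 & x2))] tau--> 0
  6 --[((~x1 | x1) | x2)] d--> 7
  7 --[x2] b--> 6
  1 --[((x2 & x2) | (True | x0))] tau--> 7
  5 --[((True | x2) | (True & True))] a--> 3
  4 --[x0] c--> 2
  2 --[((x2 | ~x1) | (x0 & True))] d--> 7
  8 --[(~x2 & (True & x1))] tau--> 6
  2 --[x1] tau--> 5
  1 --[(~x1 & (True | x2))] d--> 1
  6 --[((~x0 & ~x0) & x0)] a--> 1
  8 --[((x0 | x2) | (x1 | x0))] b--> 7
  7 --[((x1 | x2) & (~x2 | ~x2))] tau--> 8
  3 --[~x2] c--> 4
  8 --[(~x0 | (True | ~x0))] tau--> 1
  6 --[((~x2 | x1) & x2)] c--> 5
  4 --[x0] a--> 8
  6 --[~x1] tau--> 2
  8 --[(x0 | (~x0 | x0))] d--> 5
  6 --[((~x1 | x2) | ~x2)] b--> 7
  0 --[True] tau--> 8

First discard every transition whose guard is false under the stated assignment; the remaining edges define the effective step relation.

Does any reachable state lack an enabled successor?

Answer: DEADLOCK at state 4

Analysis:
R = {0,1,3,4,5,6,7,8}
  0: tau→8  [1 exit(s)]
  1: tau→7  [1 exit(s)]
  3: c→4  [1 exit(s)]
  4: ∅  [deadlock]
  5: a→3  tau→0  [2 exit(s)]
  6: b→7  d→7  tau→6  [3 exit(s)]
  7: tau→8  [1 exit(s)]
  8: b→7  d→5  tau→1  tau→6  [4 exit(s)]
witness 4: tau·d·a·c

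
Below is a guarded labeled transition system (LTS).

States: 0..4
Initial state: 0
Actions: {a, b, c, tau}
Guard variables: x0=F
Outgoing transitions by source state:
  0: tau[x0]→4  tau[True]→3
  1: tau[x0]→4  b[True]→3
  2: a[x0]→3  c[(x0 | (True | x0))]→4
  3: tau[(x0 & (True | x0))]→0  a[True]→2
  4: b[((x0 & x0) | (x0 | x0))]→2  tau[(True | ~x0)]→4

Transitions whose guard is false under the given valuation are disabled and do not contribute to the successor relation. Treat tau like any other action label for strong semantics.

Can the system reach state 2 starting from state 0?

Answer: REACHABLE

Trace:
After dropping false guards: 5 live edges.
L0 = {0}
L1 = {3}  cumulative {0,3}
L2 = {2}  cumulative {0,2,3}
L3 = {4}  cumulative {0,2,3,4}
Reachable = {0,2,3,4}
witness 2: tau·a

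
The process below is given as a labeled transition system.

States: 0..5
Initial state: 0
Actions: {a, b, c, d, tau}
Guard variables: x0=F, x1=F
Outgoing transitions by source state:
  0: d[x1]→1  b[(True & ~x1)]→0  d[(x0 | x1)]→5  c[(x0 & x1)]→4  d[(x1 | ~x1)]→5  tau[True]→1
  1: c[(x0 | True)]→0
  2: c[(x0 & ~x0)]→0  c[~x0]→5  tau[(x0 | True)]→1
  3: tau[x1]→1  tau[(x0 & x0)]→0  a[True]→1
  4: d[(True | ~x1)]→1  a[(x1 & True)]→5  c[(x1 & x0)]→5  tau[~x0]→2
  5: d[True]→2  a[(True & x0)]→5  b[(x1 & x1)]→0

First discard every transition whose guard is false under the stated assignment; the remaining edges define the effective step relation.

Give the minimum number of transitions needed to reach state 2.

Answer: 2

Analysis:
BFS to 2:
  Layer 0: {0}
  Layer 1: {1,5}
  Layer 2: {2}
2 enters at depth 2; path d·d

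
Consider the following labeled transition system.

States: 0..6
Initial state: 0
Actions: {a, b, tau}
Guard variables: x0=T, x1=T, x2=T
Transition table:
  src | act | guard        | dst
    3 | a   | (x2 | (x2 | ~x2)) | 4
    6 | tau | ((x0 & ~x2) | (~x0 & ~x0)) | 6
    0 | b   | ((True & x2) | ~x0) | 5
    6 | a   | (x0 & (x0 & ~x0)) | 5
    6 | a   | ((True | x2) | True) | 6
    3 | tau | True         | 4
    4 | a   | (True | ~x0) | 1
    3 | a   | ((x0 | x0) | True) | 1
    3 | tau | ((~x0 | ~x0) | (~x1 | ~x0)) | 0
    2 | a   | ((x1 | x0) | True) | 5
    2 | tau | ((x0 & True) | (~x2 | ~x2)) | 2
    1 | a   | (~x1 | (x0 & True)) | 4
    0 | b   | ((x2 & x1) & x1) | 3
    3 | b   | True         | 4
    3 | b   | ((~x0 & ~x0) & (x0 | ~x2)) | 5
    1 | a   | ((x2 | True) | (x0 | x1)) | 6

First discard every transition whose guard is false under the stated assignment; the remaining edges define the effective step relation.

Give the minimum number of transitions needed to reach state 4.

Layered search for 4:
  Layer 0: {0}
  Layer 1: {3,5}
  Layer 2: {1,4}
depth(4)=2, e.g. b·a

Answer: 2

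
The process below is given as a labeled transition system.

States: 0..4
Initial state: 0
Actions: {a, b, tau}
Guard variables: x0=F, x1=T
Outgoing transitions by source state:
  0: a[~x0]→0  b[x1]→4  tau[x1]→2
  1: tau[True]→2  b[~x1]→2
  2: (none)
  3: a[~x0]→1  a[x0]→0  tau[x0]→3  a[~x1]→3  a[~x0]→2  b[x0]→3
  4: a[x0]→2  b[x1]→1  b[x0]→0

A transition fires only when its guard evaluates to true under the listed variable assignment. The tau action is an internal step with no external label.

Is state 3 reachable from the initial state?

7 transition(s) survive guard evaluation.
Layer 0: {0}
Layer 1: {2,4}  cumulative {0,2,4}
Layer 2: {1}  cumulative {0,1,2,4}
Reach set: {0,1,2,4}

Answer: UNREACHABLE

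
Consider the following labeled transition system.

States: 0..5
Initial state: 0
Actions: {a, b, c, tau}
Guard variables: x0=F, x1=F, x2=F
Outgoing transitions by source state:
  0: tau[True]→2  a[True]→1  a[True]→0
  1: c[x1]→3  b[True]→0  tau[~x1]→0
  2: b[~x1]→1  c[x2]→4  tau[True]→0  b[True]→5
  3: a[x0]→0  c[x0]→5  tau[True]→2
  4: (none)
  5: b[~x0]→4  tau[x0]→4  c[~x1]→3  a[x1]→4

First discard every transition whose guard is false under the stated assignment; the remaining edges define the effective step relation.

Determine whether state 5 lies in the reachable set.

Guard filter leaves 11 enabled edge(s).
Layer 0: {0}
Layer 1: {1,2}  cumulative {0,1,2}
Layer 2: {5}  cumulative {0,1,2,5}
Layer 3: {3,4}  cumulative {0,1,2,3,4,5}
Reachable = {0,1,2,3,4,5}
witness 5: tau·b

Answer: REACHABLE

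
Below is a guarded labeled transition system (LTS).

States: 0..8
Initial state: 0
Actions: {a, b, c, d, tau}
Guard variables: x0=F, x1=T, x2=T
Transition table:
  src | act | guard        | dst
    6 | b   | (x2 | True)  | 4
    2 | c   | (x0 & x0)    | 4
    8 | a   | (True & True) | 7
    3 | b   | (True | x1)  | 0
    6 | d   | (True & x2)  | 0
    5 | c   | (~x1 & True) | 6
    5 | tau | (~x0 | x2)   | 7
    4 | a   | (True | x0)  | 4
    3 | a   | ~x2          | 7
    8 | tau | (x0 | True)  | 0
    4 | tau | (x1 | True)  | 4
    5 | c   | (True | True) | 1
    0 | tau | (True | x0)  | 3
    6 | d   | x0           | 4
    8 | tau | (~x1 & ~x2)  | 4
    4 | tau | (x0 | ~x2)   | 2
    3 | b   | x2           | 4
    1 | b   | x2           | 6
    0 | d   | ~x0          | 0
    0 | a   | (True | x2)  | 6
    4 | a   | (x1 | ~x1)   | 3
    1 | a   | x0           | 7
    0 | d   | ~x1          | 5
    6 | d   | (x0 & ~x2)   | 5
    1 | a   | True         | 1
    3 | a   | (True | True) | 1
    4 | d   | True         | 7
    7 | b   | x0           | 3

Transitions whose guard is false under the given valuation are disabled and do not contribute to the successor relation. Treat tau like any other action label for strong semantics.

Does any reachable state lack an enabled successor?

R = {0,1,3,4,6,7}
  0: a→6  d→0  tau→3  [deg 3]
  1: a→1  b→6  [deg 2]
  3: a→1  b→0  b→4  [deg 3]
  4: a→3  a→4  d→7  tau→4  [deg 4]
  6: b→4  d→0  [deg 2]
  7: ∅  [no exit]
trace reaching 7: tau·b·d

Answer: DEADLOCK at state 7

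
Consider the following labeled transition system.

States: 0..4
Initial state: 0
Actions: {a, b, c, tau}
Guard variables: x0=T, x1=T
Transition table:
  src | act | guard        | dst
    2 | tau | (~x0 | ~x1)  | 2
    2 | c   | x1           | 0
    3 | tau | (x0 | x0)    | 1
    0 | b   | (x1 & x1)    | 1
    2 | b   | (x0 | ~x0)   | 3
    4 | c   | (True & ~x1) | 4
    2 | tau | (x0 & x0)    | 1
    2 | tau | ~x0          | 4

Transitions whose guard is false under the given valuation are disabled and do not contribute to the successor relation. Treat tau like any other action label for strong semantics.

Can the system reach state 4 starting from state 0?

Guard filter leaves 5 enabled edge(s).
L0 = {0}
L1 = {1}  now seen {0,1}
Reach set: {0,1}

Answer: UNREACHABLE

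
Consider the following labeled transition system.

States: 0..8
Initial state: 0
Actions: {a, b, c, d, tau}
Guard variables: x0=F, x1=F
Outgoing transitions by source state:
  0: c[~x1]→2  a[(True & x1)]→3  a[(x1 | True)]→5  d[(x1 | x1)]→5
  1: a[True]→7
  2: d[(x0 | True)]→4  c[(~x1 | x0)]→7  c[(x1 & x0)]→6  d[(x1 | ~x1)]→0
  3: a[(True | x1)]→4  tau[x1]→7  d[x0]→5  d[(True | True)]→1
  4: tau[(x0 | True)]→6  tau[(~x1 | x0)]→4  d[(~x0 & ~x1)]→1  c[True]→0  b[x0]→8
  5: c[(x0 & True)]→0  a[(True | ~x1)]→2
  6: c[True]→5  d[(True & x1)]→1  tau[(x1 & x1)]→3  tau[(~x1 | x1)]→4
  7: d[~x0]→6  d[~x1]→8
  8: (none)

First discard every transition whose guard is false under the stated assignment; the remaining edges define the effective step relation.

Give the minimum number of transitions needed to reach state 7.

Answer: 2

Working:
Layered search for 7:
  L0 = {0}
  L1 = {2,5}
  L2 = {4,7}
7 enters at depth 2; path c·c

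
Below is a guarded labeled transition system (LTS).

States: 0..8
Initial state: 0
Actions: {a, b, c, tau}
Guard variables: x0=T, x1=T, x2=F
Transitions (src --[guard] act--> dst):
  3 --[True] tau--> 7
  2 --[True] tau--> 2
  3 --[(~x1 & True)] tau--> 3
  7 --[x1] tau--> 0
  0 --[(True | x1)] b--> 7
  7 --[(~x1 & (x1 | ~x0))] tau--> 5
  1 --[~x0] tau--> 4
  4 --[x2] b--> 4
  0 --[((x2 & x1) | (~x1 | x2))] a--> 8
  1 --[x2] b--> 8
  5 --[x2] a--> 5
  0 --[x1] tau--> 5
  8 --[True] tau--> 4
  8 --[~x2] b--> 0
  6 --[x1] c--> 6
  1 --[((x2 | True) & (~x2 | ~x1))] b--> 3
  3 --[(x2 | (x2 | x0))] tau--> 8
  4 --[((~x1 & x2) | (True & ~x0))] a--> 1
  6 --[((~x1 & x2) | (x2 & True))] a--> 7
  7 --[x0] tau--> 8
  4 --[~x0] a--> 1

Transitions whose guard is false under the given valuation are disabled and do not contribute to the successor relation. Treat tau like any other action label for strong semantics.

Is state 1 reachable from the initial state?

Answer: UNREACHABLE

Working:
After dropping false guards: 11 live edges.
depth 0: {0}
depth 1: {5,7}  now seen {0,5,7}
depth 2: {8}  now seen {0,5,7,8}
depth 3: {4}  now seen {0,4,5,7,8}
Reach set: {0,4,5,7,8}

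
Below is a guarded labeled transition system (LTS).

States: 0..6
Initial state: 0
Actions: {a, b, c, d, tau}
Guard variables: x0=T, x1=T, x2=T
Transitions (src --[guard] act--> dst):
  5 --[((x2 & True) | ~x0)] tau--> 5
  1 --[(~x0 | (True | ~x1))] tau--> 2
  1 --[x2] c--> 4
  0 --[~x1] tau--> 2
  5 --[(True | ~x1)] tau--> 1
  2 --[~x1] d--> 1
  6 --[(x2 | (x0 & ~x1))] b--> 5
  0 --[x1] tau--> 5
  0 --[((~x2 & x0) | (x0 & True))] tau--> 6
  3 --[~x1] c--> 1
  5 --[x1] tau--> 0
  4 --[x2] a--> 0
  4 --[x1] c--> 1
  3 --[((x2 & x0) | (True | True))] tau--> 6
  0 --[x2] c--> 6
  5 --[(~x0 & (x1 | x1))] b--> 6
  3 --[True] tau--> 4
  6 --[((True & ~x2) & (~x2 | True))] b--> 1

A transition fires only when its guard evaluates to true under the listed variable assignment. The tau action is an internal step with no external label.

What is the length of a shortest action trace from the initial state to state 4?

Answer: 3

Working:
Layered search for 4:
  L0 = {0}
  L1 = {5,6}
  L2 = {1}
  L3 = {2,4}
4 enters at depth 3; path tau·tau·c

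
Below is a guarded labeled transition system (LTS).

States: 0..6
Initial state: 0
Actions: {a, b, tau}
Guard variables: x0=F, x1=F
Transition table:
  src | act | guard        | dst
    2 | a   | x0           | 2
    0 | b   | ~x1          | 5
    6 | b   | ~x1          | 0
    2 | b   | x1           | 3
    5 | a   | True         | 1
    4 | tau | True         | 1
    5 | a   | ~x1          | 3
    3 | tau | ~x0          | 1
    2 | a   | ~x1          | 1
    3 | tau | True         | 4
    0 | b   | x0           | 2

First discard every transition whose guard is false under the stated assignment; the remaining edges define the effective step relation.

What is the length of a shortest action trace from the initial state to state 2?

Layered search for 2:
  L0 = {0}
  L1 = {5}
  L2 = {1,3}
  L3 = {4}
2 never appears.

Answer: UNREACHABLE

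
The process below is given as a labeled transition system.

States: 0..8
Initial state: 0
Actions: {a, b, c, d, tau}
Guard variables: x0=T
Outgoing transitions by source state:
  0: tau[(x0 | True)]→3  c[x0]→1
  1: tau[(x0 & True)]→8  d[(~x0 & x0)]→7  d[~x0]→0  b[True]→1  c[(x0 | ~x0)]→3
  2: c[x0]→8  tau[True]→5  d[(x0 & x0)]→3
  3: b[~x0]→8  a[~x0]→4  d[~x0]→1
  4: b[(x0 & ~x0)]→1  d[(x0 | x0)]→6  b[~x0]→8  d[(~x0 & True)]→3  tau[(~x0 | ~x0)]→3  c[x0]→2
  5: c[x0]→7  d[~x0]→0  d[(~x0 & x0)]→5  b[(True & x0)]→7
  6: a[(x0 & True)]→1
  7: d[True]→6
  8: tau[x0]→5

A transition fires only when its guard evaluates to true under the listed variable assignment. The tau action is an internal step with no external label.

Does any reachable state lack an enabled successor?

Reach set: {0,1,3,5,6,7,8}
  0: c→1  tau→3  [deg 2]
  1: b→1  c→3  tau→8  [deg 3]
  3: ∅  [no exit]
  5: b→7  c→7  [deg 2]
  6: a→1  [deg 1]
  7: d→6  [deg 1]
  8: tau→5  [deg 1]
trace reaching 3: tau

Answer: DEADLOCK at state 3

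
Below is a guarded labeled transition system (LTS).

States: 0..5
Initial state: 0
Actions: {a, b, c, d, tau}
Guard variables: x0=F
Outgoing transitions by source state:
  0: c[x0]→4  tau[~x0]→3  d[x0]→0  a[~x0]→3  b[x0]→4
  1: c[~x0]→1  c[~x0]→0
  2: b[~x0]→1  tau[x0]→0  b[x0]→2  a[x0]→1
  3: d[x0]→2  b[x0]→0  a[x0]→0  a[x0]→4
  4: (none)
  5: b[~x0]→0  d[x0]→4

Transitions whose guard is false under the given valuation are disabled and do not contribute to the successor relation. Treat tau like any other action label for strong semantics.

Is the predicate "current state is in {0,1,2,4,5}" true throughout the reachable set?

Answer: INVARIANT VIOLATED at state 3

Analysis:
Inv-set: {0,1,2,4,5}
Reach set: {0,3}
  0: safe
  3: VIOLATES
witness against invariant: tau → 3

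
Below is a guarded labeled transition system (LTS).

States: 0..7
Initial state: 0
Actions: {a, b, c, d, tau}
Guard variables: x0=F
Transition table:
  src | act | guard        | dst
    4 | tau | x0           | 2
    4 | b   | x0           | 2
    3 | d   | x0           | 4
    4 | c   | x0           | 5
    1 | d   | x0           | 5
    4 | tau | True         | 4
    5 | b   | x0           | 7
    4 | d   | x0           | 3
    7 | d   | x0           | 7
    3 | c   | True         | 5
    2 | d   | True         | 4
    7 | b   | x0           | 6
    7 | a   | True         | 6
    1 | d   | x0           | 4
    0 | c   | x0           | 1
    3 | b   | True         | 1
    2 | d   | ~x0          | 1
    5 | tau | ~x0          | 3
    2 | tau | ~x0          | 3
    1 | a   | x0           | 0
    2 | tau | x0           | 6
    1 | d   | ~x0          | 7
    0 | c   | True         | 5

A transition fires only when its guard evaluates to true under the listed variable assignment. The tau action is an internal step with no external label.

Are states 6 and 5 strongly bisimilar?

Refine partition for ~:
  P[0] = {{0,1,2,3,4,5,6,7}}
  P[1] = {{0},{1},{2},{3},{4,5},{6},{7}}
  P[2] = {{0},{1},{2},{3},{4},{5},{6},{7}}
stable after 3 split(s): 8 block(s)
[6]={6}  [5]={5}

Answer: NOT BISIMILAR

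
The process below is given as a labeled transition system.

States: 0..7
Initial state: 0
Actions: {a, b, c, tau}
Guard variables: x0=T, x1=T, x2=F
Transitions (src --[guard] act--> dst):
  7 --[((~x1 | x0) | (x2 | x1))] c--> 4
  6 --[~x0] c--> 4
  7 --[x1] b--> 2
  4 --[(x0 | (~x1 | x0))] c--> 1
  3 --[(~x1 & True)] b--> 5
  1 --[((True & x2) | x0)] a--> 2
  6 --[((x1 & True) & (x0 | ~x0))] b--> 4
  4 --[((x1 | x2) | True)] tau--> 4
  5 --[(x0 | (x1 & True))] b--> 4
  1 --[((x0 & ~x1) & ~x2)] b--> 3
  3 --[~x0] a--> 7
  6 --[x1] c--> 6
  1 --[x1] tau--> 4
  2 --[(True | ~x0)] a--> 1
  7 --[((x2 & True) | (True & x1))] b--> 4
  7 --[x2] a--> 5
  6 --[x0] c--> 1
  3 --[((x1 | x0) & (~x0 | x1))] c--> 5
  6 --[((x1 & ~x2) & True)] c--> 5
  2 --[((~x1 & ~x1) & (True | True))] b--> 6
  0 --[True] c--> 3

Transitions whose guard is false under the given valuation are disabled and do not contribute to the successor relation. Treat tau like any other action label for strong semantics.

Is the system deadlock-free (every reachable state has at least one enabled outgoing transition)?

Reachable = {0,1,2,3,4,5}
  0: c→3  [1 exit(s)]
  1: a→2  tau→4  [2 exit(s)]
  2: a→1  [1 exit(s)]
  3: c→5  [1 exit(s)]
  4: c→1  tau→4  [2 exit(s)]
  5: b→4  [1 exit(s)]

Answer: DEADLOCK-FREE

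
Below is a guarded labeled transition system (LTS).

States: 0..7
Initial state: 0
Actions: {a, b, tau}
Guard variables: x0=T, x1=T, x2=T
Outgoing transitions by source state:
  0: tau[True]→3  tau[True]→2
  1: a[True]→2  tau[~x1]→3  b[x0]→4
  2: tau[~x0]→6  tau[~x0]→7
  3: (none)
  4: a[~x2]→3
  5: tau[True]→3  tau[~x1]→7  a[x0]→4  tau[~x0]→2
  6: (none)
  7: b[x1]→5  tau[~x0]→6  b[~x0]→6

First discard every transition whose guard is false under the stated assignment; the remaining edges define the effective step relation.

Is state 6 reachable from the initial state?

Answer: UNREACHABLE

Analysis:
Guard filter leaves 7 enabled edge(s).
Layer 0: {0}
Layer 1: {2,3}  total {0,2,3}
Reachable = {0,2,3}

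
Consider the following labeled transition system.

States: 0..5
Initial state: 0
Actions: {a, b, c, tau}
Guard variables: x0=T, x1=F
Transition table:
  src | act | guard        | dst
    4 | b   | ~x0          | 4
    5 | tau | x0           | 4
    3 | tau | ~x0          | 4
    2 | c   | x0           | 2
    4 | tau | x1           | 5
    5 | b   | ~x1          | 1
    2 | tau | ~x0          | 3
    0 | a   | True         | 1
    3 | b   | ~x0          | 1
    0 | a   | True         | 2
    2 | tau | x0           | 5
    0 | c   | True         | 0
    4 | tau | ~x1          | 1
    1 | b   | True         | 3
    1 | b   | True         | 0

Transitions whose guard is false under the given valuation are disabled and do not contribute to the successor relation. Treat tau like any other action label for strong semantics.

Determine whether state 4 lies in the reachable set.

10 transition(s) survive guard evaluation.
depth 0: {0}
depth 1: {1,2}  cumulative {0,1,2}
depth 2: {3,5}  cumulative {0,1,2,3,5}
depth 3: {4}  cumulative {0,1,2,3,4,5}
R = {0,1,2,3,4,5}
Path to 4: a·tau·tau

Answer: REACHABLE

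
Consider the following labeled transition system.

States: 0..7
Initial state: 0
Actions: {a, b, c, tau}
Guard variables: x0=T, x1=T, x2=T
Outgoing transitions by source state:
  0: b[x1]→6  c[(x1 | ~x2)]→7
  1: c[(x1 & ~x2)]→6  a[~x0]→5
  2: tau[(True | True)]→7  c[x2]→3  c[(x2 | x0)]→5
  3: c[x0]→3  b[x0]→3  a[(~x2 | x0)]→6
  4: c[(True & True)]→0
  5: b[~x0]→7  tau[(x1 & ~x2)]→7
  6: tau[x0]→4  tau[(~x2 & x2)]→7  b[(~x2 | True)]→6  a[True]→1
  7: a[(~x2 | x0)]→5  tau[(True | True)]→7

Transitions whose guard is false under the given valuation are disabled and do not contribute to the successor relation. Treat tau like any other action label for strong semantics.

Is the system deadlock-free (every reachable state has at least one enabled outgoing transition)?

Reachable = {0,1,4,5,6,7}
  0: b→6  c→7  [2 out]
  1: ∅  [deadlock]
  4: c→0  [1 out]
  5: ∅  [deadlock]
  6: a→1  b→6  tau→4  [3 out]
  7: a→5  tau→7  [2 out]
Path to 1: b·a

Answer: DEADLOCK at state 1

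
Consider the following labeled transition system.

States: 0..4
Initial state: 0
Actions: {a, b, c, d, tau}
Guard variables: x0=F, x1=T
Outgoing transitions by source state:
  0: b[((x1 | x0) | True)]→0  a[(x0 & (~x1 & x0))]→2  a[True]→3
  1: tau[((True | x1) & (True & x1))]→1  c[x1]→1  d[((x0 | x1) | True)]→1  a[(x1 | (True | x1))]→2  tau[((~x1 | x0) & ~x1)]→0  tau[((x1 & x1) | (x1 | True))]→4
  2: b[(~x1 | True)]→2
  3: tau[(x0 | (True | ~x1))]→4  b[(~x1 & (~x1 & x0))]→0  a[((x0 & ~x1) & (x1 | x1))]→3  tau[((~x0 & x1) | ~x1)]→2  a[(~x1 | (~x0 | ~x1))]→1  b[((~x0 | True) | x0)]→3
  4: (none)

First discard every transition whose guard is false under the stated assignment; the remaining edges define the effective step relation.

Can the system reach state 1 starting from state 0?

Guard filter leaves 12 enabled edge(s).
Layer 0: {0}
Layer 1: {3}  cumulative {0,3}
Layer 2: {1,2,4}  cumulative {0,1,2,3,4}
R = {0,1,2,3,4}
trace reaching 1: a·a

Answer: REACHABLE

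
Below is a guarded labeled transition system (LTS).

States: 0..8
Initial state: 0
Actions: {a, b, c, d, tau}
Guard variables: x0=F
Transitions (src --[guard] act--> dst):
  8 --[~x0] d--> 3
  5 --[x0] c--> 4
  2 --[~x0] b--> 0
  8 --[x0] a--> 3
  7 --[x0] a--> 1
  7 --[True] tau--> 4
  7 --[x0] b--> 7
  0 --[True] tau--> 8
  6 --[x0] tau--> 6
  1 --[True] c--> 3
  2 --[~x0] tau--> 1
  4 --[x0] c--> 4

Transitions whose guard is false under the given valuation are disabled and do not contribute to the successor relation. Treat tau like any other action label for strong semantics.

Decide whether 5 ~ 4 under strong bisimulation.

Refine partition for ~:
  π0 = {{0,1,2,3,4,5,6,7,8}}
  π1 = {{0,7},{1},{2},{3,4,5,6},{8}}
  π2 = {{0},{1},{2},{3,4,5,6},{7},{8}}
Fixed point at round 3; 6 class(es).
[5]={3,4,5,6}  [4]={3,4,5,6}

Answer: BISIMILAR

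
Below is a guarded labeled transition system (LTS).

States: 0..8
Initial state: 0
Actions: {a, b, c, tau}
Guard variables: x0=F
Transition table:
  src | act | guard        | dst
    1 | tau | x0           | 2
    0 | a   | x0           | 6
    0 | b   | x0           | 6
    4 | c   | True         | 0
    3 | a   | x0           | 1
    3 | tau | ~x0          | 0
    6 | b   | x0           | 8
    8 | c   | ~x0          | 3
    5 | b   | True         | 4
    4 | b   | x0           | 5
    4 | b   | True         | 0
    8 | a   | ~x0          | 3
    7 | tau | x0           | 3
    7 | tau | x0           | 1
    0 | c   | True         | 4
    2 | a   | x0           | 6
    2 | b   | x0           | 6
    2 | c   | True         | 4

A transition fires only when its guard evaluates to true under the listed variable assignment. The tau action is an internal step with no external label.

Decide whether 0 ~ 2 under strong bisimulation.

Answer: BISIMILAR

Working:
Compute ~ classes (split until stable):
  P[0] = {{0,1,2,3,4,5,6,7,8}}
  P[1] = {{0,2},{1,6,7},{3},{4},{5},{8}}
Fixed point at round 2; 6 class(es).
0∈{0,2}, 2∈{0,2}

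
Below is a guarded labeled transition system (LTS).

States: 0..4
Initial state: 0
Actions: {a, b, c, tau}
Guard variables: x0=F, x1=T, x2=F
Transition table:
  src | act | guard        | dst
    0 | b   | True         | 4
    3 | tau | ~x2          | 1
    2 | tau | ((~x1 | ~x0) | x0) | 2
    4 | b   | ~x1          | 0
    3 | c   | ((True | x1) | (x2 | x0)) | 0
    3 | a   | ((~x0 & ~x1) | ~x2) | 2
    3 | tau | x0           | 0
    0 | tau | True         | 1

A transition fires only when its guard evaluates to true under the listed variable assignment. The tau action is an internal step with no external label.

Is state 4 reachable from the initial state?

6 transition(s) survive guard evaluation.
Layer 0: {0}
Layer 1: {1,4}  cumulative {0,1,4}
Reachable = {0,1,4}
trace reaching 4: b

Answer: REACHABLE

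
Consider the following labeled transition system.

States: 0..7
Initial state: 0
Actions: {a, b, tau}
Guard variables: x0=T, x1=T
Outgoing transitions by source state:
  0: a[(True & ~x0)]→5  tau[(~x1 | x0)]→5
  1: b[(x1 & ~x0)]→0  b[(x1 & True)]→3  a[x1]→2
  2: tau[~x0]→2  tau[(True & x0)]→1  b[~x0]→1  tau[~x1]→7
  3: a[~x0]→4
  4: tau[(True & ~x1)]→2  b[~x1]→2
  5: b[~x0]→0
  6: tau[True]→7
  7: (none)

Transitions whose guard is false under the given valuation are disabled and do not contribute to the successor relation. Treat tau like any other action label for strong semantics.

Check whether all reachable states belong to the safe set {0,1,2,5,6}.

Answer: INVARIANT HOLDS

Analysis:
Safe = {0,1,2,5,6}
Reachable = {0,5}
  0: ok
  5: ok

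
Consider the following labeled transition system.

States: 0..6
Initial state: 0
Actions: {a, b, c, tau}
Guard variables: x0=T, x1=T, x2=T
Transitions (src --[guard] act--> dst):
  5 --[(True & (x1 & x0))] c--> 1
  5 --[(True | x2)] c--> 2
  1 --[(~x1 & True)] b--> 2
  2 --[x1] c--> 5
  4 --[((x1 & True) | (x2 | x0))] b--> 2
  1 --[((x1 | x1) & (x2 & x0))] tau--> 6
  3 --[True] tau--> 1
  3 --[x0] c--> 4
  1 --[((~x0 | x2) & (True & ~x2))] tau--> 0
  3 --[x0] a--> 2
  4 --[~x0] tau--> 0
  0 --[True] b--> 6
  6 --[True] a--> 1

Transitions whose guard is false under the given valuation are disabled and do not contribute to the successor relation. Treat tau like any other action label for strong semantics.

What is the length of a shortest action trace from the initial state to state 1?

Layered search for 1:
  depth 0: {0}
  depth 1: {6}
  depth 2: {1}
depth(1)=2, e.g. b·a

Answer: 2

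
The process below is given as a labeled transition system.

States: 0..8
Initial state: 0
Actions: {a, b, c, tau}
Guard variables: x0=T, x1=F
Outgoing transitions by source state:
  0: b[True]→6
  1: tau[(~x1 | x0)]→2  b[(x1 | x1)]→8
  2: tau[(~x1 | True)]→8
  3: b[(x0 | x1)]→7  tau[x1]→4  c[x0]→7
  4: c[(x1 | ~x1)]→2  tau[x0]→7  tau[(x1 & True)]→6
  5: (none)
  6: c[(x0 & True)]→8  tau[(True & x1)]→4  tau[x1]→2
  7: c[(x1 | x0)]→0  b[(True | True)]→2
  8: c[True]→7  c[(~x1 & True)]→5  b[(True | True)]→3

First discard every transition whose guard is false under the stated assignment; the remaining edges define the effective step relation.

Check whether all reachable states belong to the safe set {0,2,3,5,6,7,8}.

Answer: INVARIANT HOLDS

Working:
Inv-set: {0,2,3,5,6,7,8}
R = {0,2,3,5,6,7,8}
  0: safe
  2: safe
  3: safe
  5: safe
  6: safe
  7: safe
  8: safe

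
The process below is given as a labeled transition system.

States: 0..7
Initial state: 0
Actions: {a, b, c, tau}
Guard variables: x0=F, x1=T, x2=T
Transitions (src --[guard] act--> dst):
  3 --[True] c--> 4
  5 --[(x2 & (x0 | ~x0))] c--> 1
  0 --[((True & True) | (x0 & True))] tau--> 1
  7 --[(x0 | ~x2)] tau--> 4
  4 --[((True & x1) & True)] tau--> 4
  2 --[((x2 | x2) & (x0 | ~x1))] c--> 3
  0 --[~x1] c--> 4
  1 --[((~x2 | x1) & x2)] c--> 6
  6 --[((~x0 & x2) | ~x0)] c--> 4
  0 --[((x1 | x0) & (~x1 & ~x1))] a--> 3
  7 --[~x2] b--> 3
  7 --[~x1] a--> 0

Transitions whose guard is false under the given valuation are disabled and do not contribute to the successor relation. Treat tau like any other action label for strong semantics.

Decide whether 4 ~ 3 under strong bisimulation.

Refine partition for ~:
  P[0] = {{0,1,2,3,4,5,6,7}}
  P[1] = {{0,4},{1,3,5,6},{2,7}}
  P[2] = {{0},{1,5},{2,7},{3,6},{4}}
  P[3] = {{0},{1},{2,7},{3,6},{4},{5}}
stable after 4 split(s): 6 block(s)
[4]={4}  [3]={3,6}

Answer: NOT BISIMILAR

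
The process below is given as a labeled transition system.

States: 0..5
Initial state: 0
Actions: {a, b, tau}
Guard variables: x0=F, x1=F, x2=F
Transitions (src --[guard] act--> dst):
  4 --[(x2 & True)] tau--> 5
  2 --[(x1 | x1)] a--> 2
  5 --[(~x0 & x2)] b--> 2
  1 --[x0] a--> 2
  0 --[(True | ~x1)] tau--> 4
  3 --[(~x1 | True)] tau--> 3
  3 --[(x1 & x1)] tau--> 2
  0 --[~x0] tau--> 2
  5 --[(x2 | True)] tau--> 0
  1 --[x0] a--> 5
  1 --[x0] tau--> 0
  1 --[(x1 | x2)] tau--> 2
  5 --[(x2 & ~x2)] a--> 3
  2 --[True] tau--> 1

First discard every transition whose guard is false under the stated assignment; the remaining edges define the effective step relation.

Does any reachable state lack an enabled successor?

Answer: DEADLOCK at state 1

Working:
Reachable = {0,1,2,4}
  0: tau→2  tau→4  [deg 2]
  1: ∅  [deadlock]
  2: tau→1  [deg 1]
  4: ∅  [deadlock]
Path to 1: tau·tau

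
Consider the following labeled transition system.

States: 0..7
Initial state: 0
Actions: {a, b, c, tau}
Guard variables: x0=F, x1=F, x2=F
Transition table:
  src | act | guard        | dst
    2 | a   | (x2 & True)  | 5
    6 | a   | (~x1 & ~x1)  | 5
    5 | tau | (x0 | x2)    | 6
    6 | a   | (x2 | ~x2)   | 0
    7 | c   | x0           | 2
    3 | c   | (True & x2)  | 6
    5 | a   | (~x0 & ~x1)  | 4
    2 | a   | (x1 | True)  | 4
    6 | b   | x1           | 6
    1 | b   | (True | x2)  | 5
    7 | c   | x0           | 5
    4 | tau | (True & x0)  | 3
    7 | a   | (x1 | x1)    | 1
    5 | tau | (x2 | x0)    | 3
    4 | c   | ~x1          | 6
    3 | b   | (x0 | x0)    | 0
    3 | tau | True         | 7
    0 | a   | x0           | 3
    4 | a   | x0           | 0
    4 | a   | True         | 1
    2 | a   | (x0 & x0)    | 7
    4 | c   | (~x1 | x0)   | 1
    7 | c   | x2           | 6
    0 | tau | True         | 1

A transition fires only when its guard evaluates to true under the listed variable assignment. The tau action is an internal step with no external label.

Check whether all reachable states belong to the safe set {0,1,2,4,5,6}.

Inv-set: {0,1,2,4,5,6}
R = {0,1,4,5,6}
  0: ok
  1: ok
  4: ok
  5: ok
  6: ok

Answer: INVARIANT HOLDS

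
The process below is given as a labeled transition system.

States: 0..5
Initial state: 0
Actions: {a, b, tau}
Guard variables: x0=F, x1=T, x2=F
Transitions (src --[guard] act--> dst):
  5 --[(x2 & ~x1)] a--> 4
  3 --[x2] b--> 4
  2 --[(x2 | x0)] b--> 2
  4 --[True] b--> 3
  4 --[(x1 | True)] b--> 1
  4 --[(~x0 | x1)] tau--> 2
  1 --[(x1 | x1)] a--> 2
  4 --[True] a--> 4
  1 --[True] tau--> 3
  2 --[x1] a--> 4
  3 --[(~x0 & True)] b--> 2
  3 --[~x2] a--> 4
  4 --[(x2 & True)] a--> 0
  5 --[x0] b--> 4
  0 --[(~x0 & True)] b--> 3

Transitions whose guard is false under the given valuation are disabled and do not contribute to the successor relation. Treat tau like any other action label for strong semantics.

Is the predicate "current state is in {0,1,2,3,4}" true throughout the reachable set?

Answer: INVARIANT HOLDS

Analysis:
Allowed set {0,1,2,3,4}
Reachable = {0,1,2,3,4}
  0: ok
  1: ok
  2: ok
  3: ok
  4: ok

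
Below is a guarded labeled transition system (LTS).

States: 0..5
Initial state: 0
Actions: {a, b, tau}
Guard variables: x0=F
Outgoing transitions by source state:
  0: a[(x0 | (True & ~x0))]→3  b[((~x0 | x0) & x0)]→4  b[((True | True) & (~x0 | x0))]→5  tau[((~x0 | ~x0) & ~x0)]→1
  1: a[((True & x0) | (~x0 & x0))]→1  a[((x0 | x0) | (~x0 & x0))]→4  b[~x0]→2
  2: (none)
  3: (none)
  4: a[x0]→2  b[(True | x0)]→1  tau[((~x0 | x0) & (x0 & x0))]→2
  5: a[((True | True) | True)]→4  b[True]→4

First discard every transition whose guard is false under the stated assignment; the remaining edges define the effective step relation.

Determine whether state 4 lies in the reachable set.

Answer: REACHABLE

Working:
Guard filter leaves 7 enabled edge(s).
Layer 0: {0}
Layer 1: {1,3,5}  now seen {0,1,3,5}
Layer 2: {2,4}  now seen {0,1,2,3,4,5}
R = {0,1,2,3,4,5}
Path to 4: b·a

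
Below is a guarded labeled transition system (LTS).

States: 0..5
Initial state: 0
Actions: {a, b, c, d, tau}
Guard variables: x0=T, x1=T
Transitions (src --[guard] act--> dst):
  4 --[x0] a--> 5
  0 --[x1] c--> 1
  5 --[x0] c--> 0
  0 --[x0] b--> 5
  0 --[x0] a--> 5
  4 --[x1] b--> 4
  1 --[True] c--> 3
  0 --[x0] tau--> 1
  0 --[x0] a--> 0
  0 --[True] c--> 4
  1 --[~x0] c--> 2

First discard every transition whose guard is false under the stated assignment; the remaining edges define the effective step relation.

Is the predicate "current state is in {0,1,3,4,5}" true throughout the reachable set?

Answer: INVARIANT HOLDS

Working:
Allowed set {0,1,3,4,5}
Reach set: {0,1,3,4,5}
  0: safe
  1: safe
  3: safe
  4: safe
  5: safe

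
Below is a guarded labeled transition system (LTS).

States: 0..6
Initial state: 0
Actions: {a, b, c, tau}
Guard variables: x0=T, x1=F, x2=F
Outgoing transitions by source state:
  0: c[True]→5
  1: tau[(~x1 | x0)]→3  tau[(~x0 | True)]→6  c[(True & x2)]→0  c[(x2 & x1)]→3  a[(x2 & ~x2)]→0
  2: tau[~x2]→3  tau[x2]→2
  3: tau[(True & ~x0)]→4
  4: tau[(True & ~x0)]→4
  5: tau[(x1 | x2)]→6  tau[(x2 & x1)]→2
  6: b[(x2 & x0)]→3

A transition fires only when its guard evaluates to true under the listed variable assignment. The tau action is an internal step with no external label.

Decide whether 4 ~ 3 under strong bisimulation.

Answer: BISIMILAR

Trace:
Compute ~ classes (split until stable):
  P[0] = {{0,1,2,3,4,5,6}}
  P[1] = {{0},{1,2},{3,4,5,6}}
Fixed point at round 2; 3 class(es).
class of 4: {3,4,5,6}; class of 3: {3,4,5,6}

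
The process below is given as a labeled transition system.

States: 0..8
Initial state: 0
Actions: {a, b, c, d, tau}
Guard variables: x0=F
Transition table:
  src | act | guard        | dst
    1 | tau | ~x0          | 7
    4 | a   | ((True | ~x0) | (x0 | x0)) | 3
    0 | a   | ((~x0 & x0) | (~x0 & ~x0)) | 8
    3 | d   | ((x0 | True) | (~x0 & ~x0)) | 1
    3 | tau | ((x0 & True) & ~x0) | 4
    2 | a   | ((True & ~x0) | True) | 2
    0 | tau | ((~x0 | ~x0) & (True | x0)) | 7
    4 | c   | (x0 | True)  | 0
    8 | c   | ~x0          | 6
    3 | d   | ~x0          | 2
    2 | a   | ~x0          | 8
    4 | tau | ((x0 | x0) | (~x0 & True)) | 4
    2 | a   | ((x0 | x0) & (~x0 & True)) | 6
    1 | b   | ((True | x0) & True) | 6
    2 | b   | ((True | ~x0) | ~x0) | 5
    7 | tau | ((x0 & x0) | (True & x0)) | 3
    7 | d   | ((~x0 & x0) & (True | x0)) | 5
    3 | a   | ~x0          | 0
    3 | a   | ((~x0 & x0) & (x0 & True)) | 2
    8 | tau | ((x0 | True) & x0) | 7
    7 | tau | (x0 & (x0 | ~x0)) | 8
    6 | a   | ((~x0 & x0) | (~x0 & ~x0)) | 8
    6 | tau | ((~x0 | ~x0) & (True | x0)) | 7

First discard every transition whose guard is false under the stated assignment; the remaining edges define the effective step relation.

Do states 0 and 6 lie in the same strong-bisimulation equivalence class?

Bisimulation quotient by refinement:
  π0 = {{0,1,2,3,4,5,6,7,8}}
  π1 = {{0,6},{1},{2},{3},{4},{5,7},{8}}
7 equivalence class(es) (converged in 2)
class of 0: {0,6}; class of 6: {0,6}

Answer: BISIMILAR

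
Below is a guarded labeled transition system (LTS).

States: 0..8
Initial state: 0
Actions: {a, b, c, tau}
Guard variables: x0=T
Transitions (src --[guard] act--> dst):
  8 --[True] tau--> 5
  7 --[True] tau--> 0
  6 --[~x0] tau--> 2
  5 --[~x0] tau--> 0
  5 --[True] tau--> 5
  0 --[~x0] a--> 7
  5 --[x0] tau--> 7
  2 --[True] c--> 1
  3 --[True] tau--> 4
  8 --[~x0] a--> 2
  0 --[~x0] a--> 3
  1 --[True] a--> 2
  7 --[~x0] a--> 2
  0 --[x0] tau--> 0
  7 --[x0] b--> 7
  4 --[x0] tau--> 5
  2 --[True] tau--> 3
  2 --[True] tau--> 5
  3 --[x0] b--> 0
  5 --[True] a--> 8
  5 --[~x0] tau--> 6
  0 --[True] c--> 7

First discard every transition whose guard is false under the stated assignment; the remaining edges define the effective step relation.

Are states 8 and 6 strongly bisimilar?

Answer: NOT BISIMILAR

Analysis:
Refine partition for ~:
  P[0] = {{0,1,2,3,4,5,6,7,8}}
  P[1] = {{0,2},{1},{3,7},{4,8},{5},{6}}
  P[2] = {{0},{1},{2},{3},{4,8},{5},{6},{7}}
stable after 3 split(s): 8 block(s)
8∈{4,8}, 6∈{6}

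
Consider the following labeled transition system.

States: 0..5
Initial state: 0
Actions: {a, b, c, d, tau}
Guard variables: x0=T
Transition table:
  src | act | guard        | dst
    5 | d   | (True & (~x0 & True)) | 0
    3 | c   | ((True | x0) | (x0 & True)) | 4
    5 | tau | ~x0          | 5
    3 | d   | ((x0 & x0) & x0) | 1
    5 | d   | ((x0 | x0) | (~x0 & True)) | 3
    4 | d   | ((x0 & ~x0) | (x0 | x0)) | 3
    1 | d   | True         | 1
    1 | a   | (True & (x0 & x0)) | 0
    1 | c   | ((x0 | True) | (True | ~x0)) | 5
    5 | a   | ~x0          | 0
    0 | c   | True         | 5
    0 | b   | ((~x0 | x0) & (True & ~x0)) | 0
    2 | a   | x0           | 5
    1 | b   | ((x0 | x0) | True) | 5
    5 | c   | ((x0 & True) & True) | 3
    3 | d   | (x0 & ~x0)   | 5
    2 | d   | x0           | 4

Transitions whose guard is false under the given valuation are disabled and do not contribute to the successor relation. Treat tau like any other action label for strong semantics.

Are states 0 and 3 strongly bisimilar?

Answer: NOT BISIMILAR

Working:
Bisimulation quotient by refinement:
  π0 = {{0,1,2,3,4,5}}
  π1 = {{0},{1},{2},{3,5},{4}}
  π2 = {{0},{1},{2},{3},{4},{5}}
stable after 3 split(s): 6 block(s)
[0]={0}  [3]={3}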